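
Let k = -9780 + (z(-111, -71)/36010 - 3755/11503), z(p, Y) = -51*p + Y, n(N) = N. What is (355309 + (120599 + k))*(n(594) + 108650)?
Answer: 162253291006368328/3186331 ≈ 5.0922e+10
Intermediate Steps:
z(p, Y) = Y - 51*p
k = -31162862686/3186331 (k = -9780 + ((-71 - 51*(-111))/36010 - 3755/11503) = -9780 + ((-71 + 5661)*(1/36010) - 3755*1/11503) = -9780 + (5590*(1/36010) - 3755/11503) = -9780 + (43/277 - 3755/11503) = -9780 - 545506/3186331 = -31162862686/3186331 ≈ -9780.2)
(355309 + (120599 + k))*(n(594) + 108650) = (355309 + (120599 - 31162862686/3186331))*(594 + 108650) = (355309 + 353105469583/3186331)*109244 = (1485237550862/3186331)*109244 = 162253291006368328/3186331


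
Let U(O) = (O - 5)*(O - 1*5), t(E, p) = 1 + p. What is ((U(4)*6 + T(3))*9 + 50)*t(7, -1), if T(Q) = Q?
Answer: 0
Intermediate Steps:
U(O) = (-5 + O)**2 (U(O) = (-5 + O)*(O - 5) = (-5 + O)*(-5 + O) = (-5 + O)**2)
((U(4)*6 + T(3))*9 + 50)*t(7, -1) = (((-5 + 4)**2*6 + 3)*9 + 50)*(1 - 1) = (((-1)**2*6 + 3)*9 + 50)*0 = ((1*6 + 3)*9 + 50)*0 = ((6 + 3)*9 + 50)*0 = (9*9 + 50)*0 = (81 + 50)*0 = 131*0 = 0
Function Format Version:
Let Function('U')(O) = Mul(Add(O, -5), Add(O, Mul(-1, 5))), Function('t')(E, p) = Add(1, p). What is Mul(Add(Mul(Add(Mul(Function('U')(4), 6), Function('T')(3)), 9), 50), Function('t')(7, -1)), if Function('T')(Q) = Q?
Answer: 0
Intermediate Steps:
Function('U')(O) = Pow(Add(-5, O), 2) (Function('U')(O) = Mul(Add(-5, O), Add(O, -5)) = Mul(Add(-5, O), Add(-5, O)) = Pow(Add(-5, O), 2))
Mul(Add(Mul(Add(Mul(Function('U')(4), 6), Function('T')(3)), 9), 50), Function('t')(7, -1)) = Mul(Add(Mul(Add(Mul(Pow(Add(-5, 4), 2), 6), 3), 9), 50), Add(1, -1)) = Mul(Add(Mul(Add(Mul(Pow(-1, 2), 6), 3), 9), 50), 0) = Mul(Add(Mul(Add(Mul(1, 6), 3), 9), 50), 0) = Mul(Add(Mul(Add(6, 3), 9), 50), 0) = Mul(Add(Mul(9, 9), 50), 0) = Mul(Add(81, 50), 0) = Mul(131, 0) = 0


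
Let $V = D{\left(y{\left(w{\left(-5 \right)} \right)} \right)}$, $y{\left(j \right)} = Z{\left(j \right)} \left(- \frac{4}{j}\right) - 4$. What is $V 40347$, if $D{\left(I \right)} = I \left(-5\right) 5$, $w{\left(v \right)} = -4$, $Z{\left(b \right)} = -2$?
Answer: $6052050$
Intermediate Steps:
$y{\left(j \right)} = -4 + \frac{8}{j}$ ($y{\left(j \right)} = - 2 \left(- \frac{4}{j}\right) - 4 = \frac{8}{j} - 4 = -4 + \frac{8}{j}$)
$D{\left(I \right)} = - 25 I$ ($D{\left(I \right)} = - 5 I 5 = - 25 I$)
$V = 150$ ($V = - 25 \left(-4 + \frac{8}{-4}\right) = - 25 \left(-4 + 8 \left(- \frac{1}{4}\right)\right) = - 25 \left(-4 - 2\right) = \left(-25\right) \left(-6\right) = 150$)
$V 40347 = 150 \cdot 40347 = 6052050$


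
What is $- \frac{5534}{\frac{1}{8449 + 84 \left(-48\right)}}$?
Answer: $-24443678$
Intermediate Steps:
$- \frac{5534}{\frac{1}{8449 + 84 \left(-48\right)}} = - \frac{5534}{\frac{1}{8449 - 4032}} = - \frac{5534}{\frac{1}{4417}} = - 5534 \frac{1}{\frac{1}{4417}} = \left(-5534\right) 4417 = -24443678$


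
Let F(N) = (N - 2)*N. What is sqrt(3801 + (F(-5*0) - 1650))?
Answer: 3*sqrt(239) ≈ 46.379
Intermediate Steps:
F(N) = N*(-2 + N) (F(N) = (-2 + N)*N = N*(-2 + N))
sqrt(3801 + (F(-5*0) - 1650)) = sqrt(3801 + ((-5*0)*(-2 - 5*0) - 1650)) = sqrt(3801 + (0*(-2 + 0) - 1650)) = sqrt(3801 + (0*(-2) - 1650)) = sqrt(3801 + (0 - 1650)) = sqrt(3801 - 1650) = sqrt(2151) = 3*sqrt(239)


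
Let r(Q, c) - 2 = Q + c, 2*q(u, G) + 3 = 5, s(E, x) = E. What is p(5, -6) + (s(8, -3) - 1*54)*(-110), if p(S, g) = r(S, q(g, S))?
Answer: 5068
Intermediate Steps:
q(u, G) = 1 (q(u, G) = -3/2 + (½)*5 = -3/2 + 5/2 = 1)
r(Q, c) = 2 + Q + c (r(Q, c) = 2 + (Q + c) = 2 + Q + c)
p(S, g) = 3 + S (p(S, g) = 2 + S + 1 = 3 + S)
p(5, -6) + (s(8, -3) - 1*54)*(-110) = (3 + 5) + (8 - 1*54)*(-110) = 8 + (8 - 54)*(-110) = 8 - 46*(-110) = 8 + 5060 = 5068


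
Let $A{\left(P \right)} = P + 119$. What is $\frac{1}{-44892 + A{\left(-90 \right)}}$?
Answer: $- \frac{1}{44863} \approx -2.229 \cdot 10^{-5}$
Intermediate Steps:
$A{\left(P \right)} = 119 + P$
$\frac{1}{-44892 + A{\left(-90 \right)}} = \frac{1}{-44892 + \left(119 - 90\right)} = \frac{1}{-44892 + 29} = \frac{1}{-44863} = - \frac{1}{44863}$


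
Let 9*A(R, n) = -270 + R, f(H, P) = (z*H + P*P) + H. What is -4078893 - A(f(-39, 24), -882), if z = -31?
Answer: -4079057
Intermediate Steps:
f(H, P) = P² - 30*H (f(H, P) = (-31*H + P*P) + H = (-31*H + P²) + H = (P² - 31*H) + H = P² - 30*H)
A(R, n) = -30 + R/9 (A(R, n) = (-270 + R)/9 = -30 + R/9)
-4078893 - A(f(-39, 24), -882) = -4078893 - (-30 + (24² - 30*(-39))/9) = -4078893 - (-30 + (576 + 1170)/9) = -4078893 - (-30 + (⅑)*1746) = -4078893 - (-30 + 194) = -4078893 - 1*164 = -4078893 - 164 = -4079057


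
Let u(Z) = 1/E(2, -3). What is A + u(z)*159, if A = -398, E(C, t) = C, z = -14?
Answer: -637/2 ≈ -318.50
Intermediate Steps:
u(Z) = 1/2
A + u(z)*159 = -398 + (1/2)*159 = -398 + 159/2 = -637/2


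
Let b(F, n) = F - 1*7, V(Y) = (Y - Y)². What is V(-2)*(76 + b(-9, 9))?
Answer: 0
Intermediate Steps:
V(Y) = 0 (V(Y) = 0² = 0)
b(F, n) = -7 + F (b(F, n) = F - 7 = -7 + F)
V(-2)*(76 + b(-9, 9)) = 0*(76 + (-7 - 9)) = 0*(76 - 16) = 0*60 = 0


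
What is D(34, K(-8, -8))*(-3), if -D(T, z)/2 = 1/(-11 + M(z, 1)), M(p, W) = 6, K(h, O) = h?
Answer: -6/5 ≈ -1.2000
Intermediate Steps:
D(T, z) = ⅖ (D(T, z) = -2/(-11 + 6) = -2/(-5) = -2*(-⅕) = ⅖)
D(34, K(-8, -8))*(-3) = (⅖)*(-3) = -6/5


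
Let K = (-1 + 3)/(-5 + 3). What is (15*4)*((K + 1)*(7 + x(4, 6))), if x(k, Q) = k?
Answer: 0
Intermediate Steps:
K = -1 (K = 2/(-2) = 2*(-½) = -1)
(15*4)*((K + 1)*(7 + x(4, 6))) = (15*4)*((-1 + 1)*(7 + 4)) = 60*(0*11) = 60*0 = 0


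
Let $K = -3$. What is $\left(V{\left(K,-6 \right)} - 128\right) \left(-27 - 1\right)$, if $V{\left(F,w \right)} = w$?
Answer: $3752$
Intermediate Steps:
$\left(V{\left(K,-6 \right)} - 128\right) \left(-27 - 1\right) = \left(-6 - 128\right) \left(-27 - 1\right) = - 134 \left(-27 - 1\right) = \left(-134\right) \left(-28\right) = 3752$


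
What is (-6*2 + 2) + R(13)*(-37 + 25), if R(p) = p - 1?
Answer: -154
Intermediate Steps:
R(p) = -1 + p
(-6*2 + 2) + R(13)*(-37 + 25) = (-6*2 + 2) + (-1 + 13)*(-37 + 25) = (-12 + 2) + 12*(-12) = -10 - 144 = -154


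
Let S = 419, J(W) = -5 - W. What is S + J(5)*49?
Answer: -71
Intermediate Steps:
S + J(5)*49 = 419 + (-5 - 1*5)*49 = 419 + (-5 - 5)*49 = 419 - 10*49 = 419 - 490 = -71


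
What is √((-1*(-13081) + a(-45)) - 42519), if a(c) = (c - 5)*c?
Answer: 2*I*√6797 ≈ 164.89*I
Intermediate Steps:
a(c) = c*(-5 + c) (a(c) = (-5 + c)*c = c*(-5 + c))
√((-1*(-13081) + a(-45)) - 42519) = √((-1*(-13081) - 45*(-5 - 45)) - 42519) = √((13081 - 45*(-50)) - 42519) = √((13081 + 2250) - 42519) = √(15331 - 42519) = √(-27188) = 2*I*√6797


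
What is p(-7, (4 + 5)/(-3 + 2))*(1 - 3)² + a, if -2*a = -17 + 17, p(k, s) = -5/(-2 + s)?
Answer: 20/11 ≈ 1.8182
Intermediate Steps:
a = 0 (a = -(-17 + 17)/2 = -½*0 = 0)
p(-7, (4 + 5)/(-3 + 2))*(1 - 3)² + a = (-5/(-2 + (4 + 5)/(-3 + 2)))*(1 - 3)² + 0 = -5/(-2 + 9/(-1))*(-2)² + 0 = -5/(-2 + 9*(-1))*4 + 0 = -5/(-2 - 9)*4 + 0 = -5/(-11)*4 + 0 = -5*(-1/11)*4 + 0 = (5/11)*4 + 0 = 20/11 + 0 = 20/11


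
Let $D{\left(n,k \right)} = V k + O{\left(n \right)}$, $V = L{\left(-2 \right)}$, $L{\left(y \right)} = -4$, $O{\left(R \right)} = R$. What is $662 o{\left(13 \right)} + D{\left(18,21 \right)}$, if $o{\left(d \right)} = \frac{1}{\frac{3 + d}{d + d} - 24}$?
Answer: $- \frac{14335}{152} \approx -94.309$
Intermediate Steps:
$V = -4$
$D{\left(n,k \right)} = n - 4 k$ ($D{\left(n,k \right)} = - 4 k + n = n - 4 k$)
$o{\left(d \right)} = \frac{1}{-24 + \frac{3 + d}{2 d}}$ ($o{\left(d \right)} = \frac{1}{\frac{3 + d}{2 d} - 24} = \frac{1}{-24 + \frac{3 + d}{2 d}}$)
$662 o{\left(13 \right)} + D{\left(18,21 \right)} = 662 \left(\left(-2\right) 13 \frac{1}{-3 + 47 \cdot 13}\right) + \left(18 - 84\right) = 662 \left(\left(-2\right) 13 \frac{1}{-3 + 611}\right) + \left(18 - 84\right) = 662 \left(\left(-2\right) 13 \cdot \frac{1}{608}\right) - 66 = 662 \left(- \frac{13}{304}\right) - 66 = - \frac{4303}{152} - 66 = - \frac{14335}{152}$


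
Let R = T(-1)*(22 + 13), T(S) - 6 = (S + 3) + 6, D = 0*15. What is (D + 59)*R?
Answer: 28910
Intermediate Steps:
D = 0
T(S) = 15 + S (T(S) = 6 + ((S + 3) + 6) = 6 + ((3 + S) + 6) = 6 + (9 + S) = 15 + S)
R = 490 (R = (15 - 1)*(22 + 13) = 14*35 = 490)
(D + 59)*R = (0 + 59)*490 = 59*490 = 28910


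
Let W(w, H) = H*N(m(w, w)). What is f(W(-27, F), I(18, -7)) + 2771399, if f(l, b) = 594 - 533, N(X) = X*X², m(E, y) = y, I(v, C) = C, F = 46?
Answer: 2771460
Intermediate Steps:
N(X) = X³
W(w, H) = H*w³
f(l, b) = 61
f(W(-27, F), I(18, -7)) + 2771399 = 61 + 2771399 = 2771460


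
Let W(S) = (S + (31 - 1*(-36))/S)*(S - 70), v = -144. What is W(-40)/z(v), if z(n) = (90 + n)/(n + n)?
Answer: 73348/3 ≈ 24449.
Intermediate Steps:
z(n) = (90 + n)/(2*n) (z(n) = (90 + n)/((2*n)) = (90 + n)*(1/(2*n)) = (90 + n)/(2*n))
W(S) = (-70 + S)*(S + 67/S) (W(S) = (S + (31 + 36)/S)*(-70 + S) = (S + 67/S)*(-70 + S) = (-70 + S)*(S + 67/S))
W(-40)/z(v) = (67 + (-40)**2 - 4690/(-40) - 70*(-40))/(((1/2)*(90 - 144)/(-144))) = (67 + 1600 - 4690*(-1/40) + 2800)/(((1/2)*(-1/144)*(-54))) = (67 + 1600 + 469/4 + 2800)/(3/16) = (18337/4)*(16/3) = 73348/3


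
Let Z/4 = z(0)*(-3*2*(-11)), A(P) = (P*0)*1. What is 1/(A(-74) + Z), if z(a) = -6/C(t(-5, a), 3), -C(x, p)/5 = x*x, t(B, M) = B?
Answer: 125/1584 ≈ 0.078914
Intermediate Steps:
C(x, p) = -5*x² (C(x, p) = -5*x*x = -5*x²)
z(a) = 6/125 (z(a) = -6/((-5*(-5)²)) = -6/((-5*25)) = -6/(-125) = -6*(-1/125) = 6/125)
A(P) = 0 (A(P) = 0*1 = 0)
Z = 1584/125 (Z = 4*(6*(-3*2*(-11))/125) = 4*(6*(-6*(-11))/125) = 4*((6/125)*66) = 4*(396/125) = 1584/125 ≈ 12.672)
1/(A(-74) + Z) = 1/(0 + 1584/125) = 1/(1584/125) = 125/1584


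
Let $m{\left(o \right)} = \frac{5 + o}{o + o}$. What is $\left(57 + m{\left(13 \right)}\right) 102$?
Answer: $\frac{76500}{13} \approx 5884.6$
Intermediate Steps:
$m{\left(o \right)} = \frac{5 + o}{2 o}$
$\left(57 + m{\left(13 \right)}\right) 102 = \left(57 + \frac{5 + 13}{2 \cdot 13}\right) 102 = \left(57 + \frac{1}{2} \cdot \frac{1}{13} \cdot 18\right) 102 = \left(57 + \frac{9}{13}\right) 102 = \frac{750}{13} \cdot 102 = \frac{76500}{13}$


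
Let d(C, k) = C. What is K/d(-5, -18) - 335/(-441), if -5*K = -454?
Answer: -191839/11025 ≈ -17.400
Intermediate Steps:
K = 454/5 (K = -⅕*(-454) = 454/5 ≈ 90.800)
K/d(-5, -18) - 335/(-441) = (454/5)/(-5) - 335/(-441) = (454/5)*(-⅕) - 335*(-1/441) = -454/25 + 335/441 = -191839/11025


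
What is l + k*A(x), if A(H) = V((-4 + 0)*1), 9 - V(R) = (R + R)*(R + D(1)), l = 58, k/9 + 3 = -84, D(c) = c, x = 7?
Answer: 11803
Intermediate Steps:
k = -783 (k = -27 + 9*(-84) = -27 - 756 = -783)
V(R) = 9 - 2*R*(1 + R) (V(R) = 9 - (R + R)*(R + 1) = 9 - 2*R*(1 + R))
A(H) = -15 (A(H) = 9 - 2*(-4 + 0) - 2*(-4 + 0)² = 9 - (-8) - 2*(-4*1)² = 9 - 2*(-4) - 2*(-4)² = 9 + 8 - 2*16 = 9 + 8 - 32 = -15)
l + k*A(x) = 58 - 783*(-15) = 58 + 11745 = 11803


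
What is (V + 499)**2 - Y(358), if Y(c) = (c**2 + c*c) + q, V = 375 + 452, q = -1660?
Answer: 1503608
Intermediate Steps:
V = 827
Y(c) = -1660 + 2*c**2 (Y(c) = (c**2 + c*c) - 1660 = (c**2 + c**2) - 1660 = 2*c**2 - 1660 = -1660 + 2*c**2)
(V + 499)**2 - Y(358) = (827 + 499)**2 - (-1660 + 2*358**2) = 1326**2 - (-1660 + 2*128164) = 1758276 - (-1660 + 256328) = 1758276 - 1*254668 = 1758276 - 254668 = 1503608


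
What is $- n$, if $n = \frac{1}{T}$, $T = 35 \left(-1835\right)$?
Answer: $\frac{1}{64225} \approx 1.557 \cdot 10^{-5}$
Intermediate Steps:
$T = -64225$
$n = - \frac{1}{64225}$ ($n = \frac{1}{-64225} = - \frac{1}{64225} \approx -1.557 \cdot 10^{-5}$)
$- n = \left(-1\right) \left(- \frac{1}{64225}\right) = \frac{1}{64225}$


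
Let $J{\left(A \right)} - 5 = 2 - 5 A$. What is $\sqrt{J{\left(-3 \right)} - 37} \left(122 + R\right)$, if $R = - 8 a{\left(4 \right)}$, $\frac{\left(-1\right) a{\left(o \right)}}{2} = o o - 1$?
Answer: $362 i \sqrt{15} \approx 1402.0 i$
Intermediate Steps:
$a{\left(o \right)} = 2 - 2 o^{2}$ ($a{\left(o \right)} = - 2 \left(o o - 1\right) = - 2 \left(o^{2} - 1\right) = - 2 \left(-1 + o^{2}\right) = 2 - 2 o^{2}$)
$J{\left(A \right)} = 7 - 5 A$ ($J{\left(A \right)} = 5 - \left(-2 + 5 A\right) = 7 - 5 A$)
$R = 240$ ($R = - 8 \left(2 - 2 \cdot 4^{2}\right) = - 8 \left(2 - 32\right) = \left(-8\right) \left(-30\right) = 240$)
$\sqrt{J{\left(-3 \right)} - 37} \left(122 + R\right) = \sqrt{\left(7 - -15\right) - 37} \left(122 + 240\right) = \sqrt{\left(7 + 15\right) - 37} \cdot 362 = \sqrt{22 - 37} \cdot 362 = \sqrt{-15} \cdot 362 = i \sqrt{15} \cdot 362 = 362 i \sqrt{15}$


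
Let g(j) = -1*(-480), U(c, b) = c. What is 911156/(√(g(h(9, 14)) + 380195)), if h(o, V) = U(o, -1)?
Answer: 911156*√15227/76135 ≈ 1476.8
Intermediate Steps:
h(o, V) = o
g(j) = 480
911156/(√(g(h(9, 14)) + 380195)) = 911156/(√(480 + 380195)) = 911156/(√380675) = 911156/((5*√15227)) = 911156*(√15227/76135) = 911156*√15227/76135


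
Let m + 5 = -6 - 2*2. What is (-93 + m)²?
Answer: 11664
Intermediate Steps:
m = -15 (m = -5 + (-6 - 2*2) = -5 + (-6 - 4) = -5 - 10 = -15)
(-93 + m)² = (-93 - 15)² = (-108)² = 11664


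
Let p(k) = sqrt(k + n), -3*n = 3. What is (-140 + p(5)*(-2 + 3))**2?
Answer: 19044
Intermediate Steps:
n = -1 (n = -1/3*3 = -1)
p(k) = sqrt(-1 + k) (p(k) = sqrt(k - 1) = sqrt(-1 + k))
(-140 + p(5)*(-2 + 3))**2 = (-140 + sqrt(-1 + 5)*(-2 + 3))**2 = (-140 + sqrt(4)*1)**2 = (-140 + 2*1)**2 = (-140 + 2)**2 = (-138)**2 = 19044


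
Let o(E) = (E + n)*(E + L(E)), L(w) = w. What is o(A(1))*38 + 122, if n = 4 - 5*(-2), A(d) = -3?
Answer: -2386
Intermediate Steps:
n = 14 (n = 4 + 10 = 14)
o(E) = 2*E*(14 + E) (o(E) = (E + 14)*(E + E) = (14 + E)*(2*E) = 2*E*(14 + E))
o(A(1))*38 + 122 = (2*(-3)*(14 - 3))*38 + 122 = (2*(-3)*11)*38 + 122 = -66*38 + 122 = -2508 + 122 = -2386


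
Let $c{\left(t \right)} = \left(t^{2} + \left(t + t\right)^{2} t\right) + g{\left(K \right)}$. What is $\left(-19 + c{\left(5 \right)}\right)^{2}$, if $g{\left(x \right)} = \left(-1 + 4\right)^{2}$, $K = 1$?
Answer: $265225$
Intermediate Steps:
$g{\left(x \right)} = 9$ ($g{\left(x \right)} = 3^{2} = 9$)
$c{\left(t \right)} = 9 + t^{2} + 4 t^{3}$ ($c{\left(t \right)} = \left(t^{2} + \left(t + t\right)^{2} t\right) + 9 = \left(t^{2} + \left(2 t\right)^{2} t\right) + 9 = \left(t^{2} + 4 t^{2} t\right) + 9 = \left(t^{2} + 4 t^{3}\right) + 9 = 9 + t^{2} + 4 t^{3}$)
$\left(-19 + c{\left(5 \right)}\right)^{2} = \left(-19 + \left(9 + 5^{2} + 4 \cdot 5^{3}\right)\right)^{2} = \left(-19 + \left(9 + 25 + 4 \cdot 125\right)\right)^{2} = \left(-19 + \left(9 + 25 + 500\right)\right)^{2} = \left(-19 + 534\right)^{2} = 515^{2} = 265225$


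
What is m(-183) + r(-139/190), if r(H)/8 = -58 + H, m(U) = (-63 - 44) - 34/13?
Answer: -715643/1235 ≈ -579.47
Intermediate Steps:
m(U) = -1425/13 (m(U) = -107 - 34*1/13 = -107 - 34/13 = -1425/13)
r(H) = -464 + 8*H (r(H) = 8*(-58 + H) = -464 + 8*H)
m(-183) + r(-139/190) = -1425/13 + (-464 + 8*(-139/190)) = -1425/13 + (-464 - 556/95) = -1425/13 - 44636/95 = -715643/1235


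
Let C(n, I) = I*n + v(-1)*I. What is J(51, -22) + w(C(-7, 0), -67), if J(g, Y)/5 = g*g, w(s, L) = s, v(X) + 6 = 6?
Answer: 13005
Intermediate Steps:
v(X) = 0 (v(X) = -6 + 6 = 0)
C(n, I) = I*n (C(n, I) = I*n + 0*I = I*n + 0 = I*n)
J(g, Y) = 5*g**2 (J(g, Y) = 5*(g*g) = 5*g**2)
J(51, -22) + w(C(-7, 0), -67) = 5*51**2 + 0*(-7) = 5*2601 + 0 = 13005 + 0 = 13005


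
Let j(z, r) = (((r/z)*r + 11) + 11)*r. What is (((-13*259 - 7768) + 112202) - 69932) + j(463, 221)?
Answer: 27460472/463 ≈ 59310.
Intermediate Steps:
j(z, r) = r*(22 + r²/z) (j(z, r) = ((r²/z + 11) + 11)*r = ((11 + r²/z) + 11)*r = (22 + r²/z)*r = r*(22 + r²/z))
(((-13*259 - 7768) + 112202) - 69932) + j(463, 221) = (((-13*259 - 7768) + 112202) - 69932) + (22*221 + 221³/463) = (((-3367 - 7768) + 112202) - 69932) + (4862 + 10793861*(1/463)) = ((-11135 + 112202) - 69932) + (4862 + 10793861/463) = (101067 - 69932) + 13044967/463 = 31135 + 13044967/463 = 27460472/463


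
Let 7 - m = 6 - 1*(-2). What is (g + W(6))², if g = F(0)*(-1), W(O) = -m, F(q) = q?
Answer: 1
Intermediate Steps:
m = -1 (m = 7 - (6 - 1*(-2)) = 7 - (6 + 2) = 7 - 1*8 = 7 - 8 = -1)
W(O) = 1 (W(O) = -1*(-1) = 1)
g = 0 (g = 0*(-1) = 0)
(g + W(6))² = (0 + 1)² = 1² = 1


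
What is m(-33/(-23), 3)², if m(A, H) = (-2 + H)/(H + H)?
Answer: 1/36 ≈ 0.027778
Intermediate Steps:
m(A, H) = (-2 + H)/(2*H) (m(A, H) = (-2 + H)/((2*H)) = (-2 + H)*(1/(2*H)) = (-2 + H)/(2*H))
m(-33/(-23), 3)² = ((½)*(-2 + 3)/3)² = ((½)*(⅓)*1)² = (⅙)² = 1/36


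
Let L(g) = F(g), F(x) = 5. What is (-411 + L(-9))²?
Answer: 164836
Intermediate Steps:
L(g) = 5
(-411 + L(-9))² = (-411 + 5)² = (-406)² = 164836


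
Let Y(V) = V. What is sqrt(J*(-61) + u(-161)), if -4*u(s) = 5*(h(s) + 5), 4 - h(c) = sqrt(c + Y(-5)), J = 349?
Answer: sqrt(-85201 + 5*I*sqrt(166))/2 ≈ 0.055175 + 145.95*I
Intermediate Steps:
h(c) = 4 - sqrt(-5 + c) (h(c) = 4 - sqrt(c - 5) = 4 - sqrt(-5 + c))
u(s) = -45/4 + 5*sqrt(-5 + s)/4 (u(s) = -5*((4 - sqrt(-5 + s)) + 5)/4 = -5*(9 - sqrt(-5 + s))/4 = -(45 - 5*sqrt(-5 + s))/4 = -45/4 + 5*sqrt(-5 + s)/4)
sqrt(J*(-61) + u(-161)) = sqrt(349*(-61) + (-45/4 + 5*sqrt(-5 - 161)/4)) = sqrt(-21289 + (-45/4 + 5*sqrt(-166)/4)) = sqrt(-21289 + (-45/4 + 5*(I*sqrt(166))/4)) = sqrt(-21289 + (-45/4 + 5*I*sqrt(166)/4)) = sqrt(-85201/4 + 5*I*sqrt(166)/4)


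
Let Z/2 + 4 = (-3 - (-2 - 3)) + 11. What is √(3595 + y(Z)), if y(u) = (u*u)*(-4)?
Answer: 11*√19 ≈ 47.948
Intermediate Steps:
Z = 18 (Z = -8 + 2*((-3 - (-2 - 3)) + 11) = -8 + 2*((-3 - 1*(-5)) + 11) = -8 + 2*((-3 + 5) + 11) = -8 + 2*(2 + 11) = -8 + 2*13 = -8 + 26 = 18)
y(u) = -4*u² (y(u) = u²*(-4) = -4*u²)
√(3595 + y(Z)) = √(3595 - 4*18²) = √(3595 - 4*324) = √(3595 - 1296) = √2299 = 11*√19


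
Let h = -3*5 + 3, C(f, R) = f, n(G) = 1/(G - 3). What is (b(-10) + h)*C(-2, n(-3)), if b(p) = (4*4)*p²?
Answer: -3176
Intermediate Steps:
n(G) = 1/(-3 + G)
b(p) = 16*p²
h = -12 (h = -15 + 3 = -12)
(b(-10) + h)*C(-2, n(-3)) = (16*(-10)² - 12)*(-2) = (16*100 - 12)*(-2) = (1600 - 12)*(-2) = 1588*(-2) = -3176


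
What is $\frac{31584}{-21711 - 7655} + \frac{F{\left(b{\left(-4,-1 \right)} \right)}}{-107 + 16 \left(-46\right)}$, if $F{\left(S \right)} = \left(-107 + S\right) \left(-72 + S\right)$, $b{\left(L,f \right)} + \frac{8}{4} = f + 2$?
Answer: $- \frac{43024476}{4125923} \approx -10.428$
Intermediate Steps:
$b{\left(L,f \right)} = f$ ($b{\left(L,f \right)} = -2 + \left(f + 2\right) = -2 + \left(2 + f\right) = f$)
$\frac{31584}{-21711 - 7655} + \frac{F{\left(b{\left(-4,-1 \right)} \right)}}{-107 + 16 \left(-46\right)} = \frac{31584}{-21711 - 7655} + \frac{7704 + \left(-1\right)^{2} - -179}{-107 + 16 \left(-46\right)} = \frac{31584}{-21711 - 7655} + \frac{7704 + 1 + 179}{-107 - 736} = \frac{31584}{-29366} + \frac{7884}{-843} = 31584 \left(- \frac{1}{29366}\right) + 7884 \left(- \frac{1}{843}\right) = - \frac{15792}{14683} - \frac{2628}{281} = - \frac{43024476}{4125923}$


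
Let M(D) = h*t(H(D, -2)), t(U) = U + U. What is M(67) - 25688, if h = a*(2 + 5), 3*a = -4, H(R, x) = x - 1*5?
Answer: -76672/3 ≈ -25557.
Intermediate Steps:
H(R, x) = -5 + x (H(R, x) = x - 5 = -5 + x)
a = -4/3 (a = (⅓)*(-4) = -4/3 ≈ -1.3333)
h = -28/3 (h = -4*(2 + 5)/3 = -4/3*7 = -28/3 ≈ -9.3333)
t(U) = 2*U
M(D) = 392/3 (M(D) = -56*(-5 - 2)/3 = -56*(-7)/3 = -28/3*(-14) = 392/3)
M(67) - 25688 = 392/3 - 25688 = -76672/3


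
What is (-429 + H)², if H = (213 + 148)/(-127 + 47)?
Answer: 1202771761/6400 ≈ 1.8793e+5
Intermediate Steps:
H = -361/80 (H = 361/(-80) = 361*(-1/80) = -361/80 ≈ -4.5125)
(-429 + H)² = (-429 - 361/80)² = (-34681/80)² = 1202771761/6400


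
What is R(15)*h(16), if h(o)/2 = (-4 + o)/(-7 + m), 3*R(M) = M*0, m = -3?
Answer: 0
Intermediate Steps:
R(M) = 0 (R(M) = (M*0)/3 = (1/3)*0 = 0)
h(o) = 4/5 - o/5 (h(o) = 2*((-4 + o)/(-7 - 3)) = 2*((-4 + o)/(-10)) = 2*((-4 + o)*(-1/10)) = 2*(2/5 - o/10) = 4/5 - o/5)
R(15)*h(16) = 0*(4/5 - 1/5*16) = 0*(4/5 - 16/5) = 0*(-12/5) = 0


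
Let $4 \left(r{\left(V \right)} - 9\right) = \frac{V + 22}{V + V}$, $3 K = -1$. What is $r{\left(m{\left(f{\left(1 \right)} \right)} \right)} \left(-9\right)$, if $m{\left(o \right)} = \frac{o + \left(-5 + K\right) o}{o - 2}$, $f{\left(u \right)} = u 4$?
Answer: $- \frac{2061}{26} \approx -79.269$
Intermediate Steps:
$K = - \frac{1}{3}$ ($K = \frac{1}{3} \left(-1\right) = - \frac{1}{3} \approx -0.33333$)
$f{\left(u \right)} = 4 u$
$m{\left(o \right)} = - \frac{13 o}{3 \left(-2 + o\right)}$ ($m{\left(o \right)} = \frac{o + \left(-5 - \frac{1}{3}\right) o}{o - 2} = \frac{o - \frac{16 o}{3}}{-2 + o} = \frac{\left(- \frac{13}{3}\right) o}{-2 + o} = - \frac{13 o}{3 \left(-2 + o\right)}$)
$r{\left(V \right)} = 9 + \frac{22 + V}{8 V}$ ($r{\left(V \right)} = 9 + \frac{\left(V + 22\right) \frac{1}{V + V}}{4} = 9 + \frac{\left(22 + V\right) \frac{1}{2 V}}{4} = 9 + \frac{\frac{1}{2} \frac{1}{V} \left(22 + V\right)}{4} = 9 + \frac{22 + V}{8 V}$)
$r{\left(m{\left(f{\left(1 \right)} \right)} \right)} \left(-9\right) = \frac{22 + 73 \left(- \frac{13 \cdot 4 \cdot 1}{-6 + 3 \cdot 4 \cdot 1}\right)}{8 \left(- \frac{13 \cdot 4 \cdot 1}{-6 + 3 \cdot 4 \cdot 1}\right)} \left(-9\right) = \frac{22 + 73 \left(\left(-13\right) 4 \frac{1}{-6 + 3 \cdot 4}\right)}{8 \left(\left(-13\right) 4 \frac{1}{-6 + 3 \cdot 4}\right)} \left(-9\right) = \frac{22 + 73 \left(\left(-13\right) 4 \frac{1}{-6 + 12}\right)}{8 \left(\left(-13\right) 4 \frac{1}{-6 + 12}\right)} \left(-9\right) = \frac{22 + 73 \left(\left(-13\right) 4 \cdot \frac{1}{6}\right)}{8 \left(\left(-13\right) 4 \cdot \frac{1}{6}\right)} \left(-9\right) = \frac{22 + 73 \left(- \frac{26}{3}\right)}{8 \left(- \frac{26}{3}\right)} \left(-9\right) = \frac{1}{8} \left(- \frac{3}{26}\right) \left(22 - \frac{1898}{3}\right) \left(-9\right) = \frac{1}{8} \left(- \frac{3}{26}\right) \left(- \frac{1832}{3}\right) \left(-9\right) = \frac{229}{26} \left(-9\right) = - \frac{2061}{26}$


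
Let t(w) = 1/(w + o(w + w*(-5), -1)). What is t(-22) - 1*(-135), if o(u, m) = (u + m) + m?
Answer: 8641/64 ≈ 135.02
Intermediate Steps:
o(u, m) = u + 2*m (o(u, m) = (m + u) + m = u + 2*m)
t(w) = 1/(-2 - 3*w) (t(w) = 1/(w + ((w + w*(-5)) + 2*(-1))) = 1/(w + ((w - 5*w) - 2)) = 1/(w + (-4*w - 2)) = 1/(w + (-2 - 4*w)) = 1/(-2 - 3*w))
t(-22) - 1*(-135) = -1/(2 + 3*(-22)) - 1*(-135) = -1/(2 - 66) + 135 = -1/(-64) + 135 = -1*(-1/64) + 135 = 1/64 + 135 = 8641/64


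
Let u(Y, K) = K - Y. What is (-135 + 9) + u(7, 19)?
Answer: -114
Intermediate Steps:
(-135 + 9) + u(7, 19) = (-135 + 9) + (19 - 1*7) = -126 + (19 - 7) = -126 + 12 = -114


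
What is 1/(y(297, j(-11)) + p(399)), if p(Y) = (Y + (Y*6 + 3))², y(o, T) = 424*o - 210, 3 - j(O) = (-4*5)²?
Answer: 1/7943334 ≈ 1.2589e-7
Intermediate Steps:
j(O) = -397 (j(O) = 3 - (-4*5)² = 3 - 1*(-20)² = 3 - 1*400 = 3 - 400 = -397)
y(o, T) = -210 + 424*o
p(Y) = (3 + 7*Y)² (p(Y) = (Y + (6*Y + 3))² = (Y + (3 + 6*Y))² = (3 + 7*Y)²)
1/(y(297, j(-11)) + p(399)) = 1/((-210 + 424*297) + (3 + 7*399)²) = 1/((-210 + 125928) + (3 + 2793)²) = 1/(125718 + 2796²) = 1/(125718 + 7817616) = 1/7943334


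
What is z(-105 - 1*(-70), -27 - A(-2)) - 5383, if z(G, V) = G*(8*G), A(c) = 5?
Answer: 4417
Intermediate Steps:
z(G, V) = 8*G²
z(-105 - 1*(-70), -27 - A(-2)) - 5383 = 8*(-105 - 1*(-70))² - 5383 = 8*(-105 + 70)² - 5383 = 8*(-35)² - 5383 = 8*1225 - 5383 = 9800 - 5383 = 4417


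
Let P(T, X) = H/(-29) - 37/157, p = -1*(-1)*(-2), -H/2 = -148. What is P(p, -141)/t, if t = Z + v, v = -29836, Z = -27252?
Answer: 47545/259921664 ≈ 0.00018292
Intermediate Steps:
H = 296 (H = -2*(-148) = 296)
p = -2 (p = 1*(-2) = -2)
t = -57088 (t = -27252 - 29836 = -57088)
P(T, X) = -47545/4553 (P(T, X) = 296/(-29) - 37/157 = 296*(-1/29) - 37*1/157 = -296/29 - 37/157 = -47545/4553)
P(p, -141)/t = -47545/4553/(-57088) = -47545/4553*(-1/57088) = 47545/259921664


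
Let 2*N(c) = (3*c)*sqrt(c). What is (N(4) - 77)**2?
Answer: 4225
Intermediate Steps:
N(c) = 3*c**(3/2)/2 (N(c) = ((3*c)*sqrt(c))/2 = (3*c**(3/2))/2 = 3*c**(3/2)/2)
(N(4) - 77)**2 = (3*4**(3/2)/2 - 77)**2 = ((3/2)*8 - 77)**2 = (12 - 77)**2 = (-65)**2 = 4225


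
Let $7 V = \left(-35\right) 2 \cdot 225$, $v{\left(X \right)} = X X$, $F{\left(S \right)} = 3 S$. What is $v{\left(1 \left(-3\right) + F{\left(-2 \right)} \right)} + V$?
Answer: $-2169$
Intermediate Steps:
$v{\left(X \right)} = X^{2}$
$V = -2250$ ($V = \frac{\left(-35\right) 2 \cdot 225}{7} = \frac{\left(-70\right) 225}{7} = \frac{1}{7} \left(-15750\right) = -2250$)
$v{\left(1 \left(-3\right) + F{\left(-2 \right)} \right)} + V = \left(1 \left(-3\right) + 3 \left(-2\right)\right)^{2} - 2250 = \left(-3 - 6\right)^{2} - 2250 = \left(-9\right)^{2} - 2250 = 81 - 2250 = -2169$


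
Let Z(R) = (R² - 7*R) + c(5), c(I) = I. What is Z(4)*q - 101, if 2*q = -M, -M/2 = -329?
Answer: 2202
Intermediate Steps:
M = 658 (M = -2*(-329) = 658)
q = -329 (q = (-1*658)/2 = (½)*(-658) = -329)
Z(R) = 5 + R² - 7*R (Z(R) = (R² - 7*R) + 5 = 5 + R² - 7*R)
Z(4)*q - 101 = (5 + 4² - 7*4)*(-329) - 101 = (5 + 16 - 28)*(-329) - 101 = -7*(-329) - 101 = 2303 - 101 = 2202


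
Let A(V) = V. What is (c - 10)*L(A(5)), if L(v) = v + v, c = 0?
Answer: -100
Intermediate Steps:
L(v) = 2*v
(c - 10)*L(A(5)) = (0 - 10)*(2*5) = -10*10 = -100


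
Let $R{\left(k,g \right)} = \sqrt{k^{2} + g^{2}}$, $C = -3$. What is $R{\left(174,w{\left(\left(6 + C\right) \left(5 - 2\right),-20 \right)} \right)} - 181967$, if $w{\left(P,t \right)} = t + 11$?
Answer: $-181967 + 3 \sqrt{3373} \approx -1.8179 \cdot 10^{5}$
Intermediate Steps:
$w{\left(P,t \right)} = 11 + t$
$R{\left(k,g \right)} = \sqrt{g^{2} + k^{2}}$
$R{\left(174,w{\left(\left(6 + C\right) \left(5 - 2\right),-20 \right)} \right)} - 181967 = \sqrt{\left(11 - 20\right)^{2} + 174^{2}} - 181967 = \sqrt{\left(-9\right)^{2} + 30276} - 181967 = \sqrt{81 + 30276} - 181967 = \sqrt{30357} - 181967 = 3 \sqrt{3373} - 181967 = -181967 + 3 \sqrt{3373}$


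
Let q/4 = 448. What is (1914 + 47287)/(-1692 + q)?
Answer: 49201/100 ≈ 492.01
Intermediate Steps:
q = 1792 (q = 4*448 = 1792)
(1914 + 47287)/(-1692 + q) = (1914 + 47287)/(-1692 + 1792) = 49201/100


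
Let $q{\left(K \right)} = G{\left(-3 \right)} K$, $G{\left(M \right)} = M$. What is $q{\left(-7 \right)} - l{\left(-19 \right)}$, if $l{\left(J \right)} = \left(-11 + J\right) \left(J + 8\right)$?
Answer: $-309$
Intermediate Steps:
$q{\left(K \right)} = - 3 K$
$l{\left(J \right)} = \left(-11 + J\right) \left(8 + J\right)$
$q{\left(-7 \right)} - l{\left(-19 \right)} = \left(-3\right) \left(-7\right) - \left(-88 + \left(-19\right)^{2} - -57\right) = 21 - \left(-88 + 361 + 57\right) = 21 - 330 = -309$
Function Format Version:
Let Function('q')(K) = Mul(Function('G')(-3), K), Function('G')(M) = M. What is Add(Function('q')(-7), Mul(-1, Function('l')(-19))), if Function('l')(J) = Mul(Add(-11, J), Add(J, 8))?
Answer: -309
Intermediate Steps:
Function('q')(K) = Mul(-3, K)
Function('l')(J) = Mul(Add(-11, J), Add(8, J))
Add(Function('q')(-7), Mul(-1, Function('l')(-19))) = Add(Mul(-3, -7), Mul(-1, Add(-88, Pow(-19, 2), Mul(-3, -19)))) = Add(21, Mul(-1, Add(-88, 361, 57))) = Add(21, Mul(-1, 330)) = Add(21, -330) = -309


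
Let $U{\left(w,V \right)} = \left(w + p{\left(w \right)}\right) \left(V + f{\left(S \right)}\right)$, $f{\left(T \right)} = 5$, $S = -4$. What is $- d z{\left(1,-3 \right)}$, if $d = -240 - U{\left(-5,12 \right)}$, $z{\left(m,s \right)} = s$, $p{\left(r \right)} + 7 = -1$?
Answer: $-57$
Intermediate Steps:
$p{\left(r \right)} = -8$ ($p{\left(r \right)} = -7 - 1 = -8$)
$U{\left(w,V \right)} = \left(-8 + w\right) \left(5 + V\right)$ ($U{\left(w,V \right)} = \left(w - 8\right) \left(V + 5\right) = \left(-8 + w\right) \left(5 + V\right)$)
$d = -19$ ($d = -240 - \left(-40 - 96 + 5 \left(-5\right) + 12 \left(-5\right)\right) = -240 - \left(-40 - 96 - 25 - 60\right) = -240 - -221 = -240 + 221 = -19$)
$- d z{\left(1,-3 \right)} = - \left(-19\right) \left(-3\right) = \left(-1\right) 57 = -57$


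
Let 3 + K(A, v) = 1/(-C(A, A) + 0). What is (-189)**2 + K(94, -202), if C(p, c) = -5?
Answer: 178591/5 ≈ 35718.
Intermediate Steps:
K(A, v) = -14/5 (K(A, v) = -3 + 1/(-1*(-5) + 0) = -3 + 1/(5 + 0) = -3 + 1/5 = -14/5)
(-189)**2 + K(94, -202) = (-189)**2 - 14/5 = 35721 - 14/5 = 178591/5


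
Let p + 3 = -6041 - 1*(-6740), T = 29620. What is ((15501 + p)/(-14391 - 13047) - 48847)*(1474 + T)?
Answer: -6945778668367/4573 ≈ -1.5189e+9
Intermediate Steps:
p = 696 (p = -3 + (-6041 - 1*(-6740)) = -3 + (-6041 + 6740) = -3 + 699 = 696)
((15501 + p)/(-14391 - 13047) - 48847)*(1474 + T) = ((15501 + 696)/(-14391 - 13047) - 48847)*(1474 + 29620) = (16197/(-27438) - 48847)*31094 = (16197*(-1/27438) - 48847)*31094 = (-5399/9146 - 48847)*31094 = -446760061/9146*31094 = -6945778668367/4573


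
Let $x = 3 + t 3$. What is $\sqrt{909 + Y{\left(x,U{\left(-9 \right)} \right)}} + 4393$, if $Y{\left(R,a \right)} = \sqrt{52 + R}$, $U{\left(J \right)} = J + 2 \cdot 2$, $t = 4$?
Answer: $4393 + \sqrt{909 + \sqrt{67}} \approx 4423.3$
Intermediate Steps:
$x = 15$ ($x = 3 + 4 \cdot 3 = 3 + 12 = 15$)
$U{\left(J \right)} = 4 + J$ ($U{\left(J \right)} = J + 4 = 4 + J$)
$\sqrt{909 + Y{\left(x,U{\left(-9 \right)} \right)}} + 4393 = \sqrt{909 + \sqrt{52 + 15}} + 4393 = \sqrt{909 + \sqrt{67}} + 4393 = 4393 + \sqrt{909 + \sqrt{67}}$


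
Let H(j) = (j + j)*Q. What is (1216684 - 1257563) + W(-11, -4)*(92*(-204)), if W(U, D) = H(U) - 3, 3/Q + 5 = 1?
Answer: -294247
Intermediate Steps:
Q = -¾ (Q = 3/(-5 + 1) = 3/(-4) = 3*(-¼) = -¾ ≈ -0.75000)
H(j) = -3*j/2 (H(j) = (j + j)*(-¾) = (2*j)*(-¾) = -3*j/2)
W(U, D) = -3 - 3*U/2 (W(U, D) = -3*U/2 - 3 = -3 - 3*U/2)
(1216684 - 1257563) + W(-11, -4)*(92*(-204)) = (1216684 - 1257563) + (-3 - 3/2*(-11))*(92*(-204)) = -40879 + (-3 + 33/2)*(-18768) = -40879 + (27/2)*(-18768) = -40879 - 253368 = -294247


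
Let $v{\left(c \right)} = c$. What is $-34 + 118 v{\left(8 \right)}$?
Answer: $910$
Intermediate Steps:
$-34 + 118 v{\left(8 \right)} = -34 + 118 \cdot 8 = -34 + 944 = 910$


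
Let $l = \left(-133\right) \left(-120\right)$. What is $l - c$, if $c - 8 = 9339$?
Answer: $6613$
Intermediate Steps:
$l = 15960$
$c = 9347$ ($c = 8 + 9339 = 9347$)
$l - c = 15960 - 9347 = 6613$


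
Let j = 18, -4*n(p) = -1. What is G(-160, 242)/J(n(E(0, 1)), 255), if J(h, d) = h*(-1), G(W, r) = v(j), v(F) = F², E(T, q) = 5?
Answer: -1296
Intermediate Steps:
n(p) = ¼ (n(p) = -¼*(-1) = ¼)
G(W, r) = 324 (G(W, r) = 18² = 324)
J(h, d) = -h
G(-160, 242)/J(n(E(0, 1)), 255) = 324/((-1*¼)) = 324/(-¼) = 324*(-4) = -1296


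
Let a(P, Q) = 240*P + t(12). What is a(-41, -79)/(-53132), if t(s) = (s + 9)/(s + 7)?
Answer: 186939/1009508 ≈ 0.18518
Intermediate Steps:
t(s) = (9 + s)/(7 + s)
a(P, Q) = 21/19 + 240*P (a(P, Q) = 240*P + (9 + 12)/(7 + 12) = 240*P + 21/19 = 21/19 + 240*P)
a(-41, -79)/(-53132) = (21/19 + 240*(-41))/(-53132) = (21/19 - 9840)*(-1/53132) = -186939/19*(-1/53132) = 186939/1009508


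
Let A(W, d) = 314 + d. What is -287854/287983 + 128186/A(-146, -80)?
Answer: 18424015501/33694011 ≈ 546.80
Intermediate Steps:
-287854/287983 + 128186/A(-146, -80) = -287854/287983 + 128186/(314 - 80) = -287854*1/287983 + 128186/234 = -287854/287983 + 128186*(1/234) = -287854/287983 + 64093/117 = 18424015501/33694011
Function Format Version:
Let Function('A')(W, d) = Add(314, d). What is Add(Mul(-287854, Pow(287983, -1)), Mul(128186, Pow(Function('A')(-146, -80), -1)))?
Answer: Rational(18424015501, 33694011) ≈ 546.80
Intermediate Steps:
Add(Mul(-287854, Pow(287983, -1)), Mul(128186, Pow(Function('A')(-146, -80), -1))) = Add(Mul(-287854, Pow(287983, -1)), Mul(128186, Pow(Add(314, -80), -1))) = Add(Mul(-287854, Rational(1, 287983)), Mul(128186, Pow(234, -1))) = Add(Rational(-287854, 287983), Mul(128186, Rational(1, 234))) = Add(Rational(-287854, 287983), Rational(64093, 117)) = Rational(18424015501, 33694011)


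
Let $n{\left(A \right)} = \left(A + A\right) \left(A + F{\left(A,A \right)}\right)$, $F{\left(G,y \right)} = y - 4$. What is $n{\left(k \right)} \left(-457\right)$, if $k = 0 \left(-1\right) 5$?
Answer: $0$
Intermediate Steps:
$F{\left(G,y \right)} = -4 + y$
$k = 0$ ($k = 0 \cdot 5 = 0$)
$n{\left(A \right)} = 2 A \left(-4 + 2 A\right)$ ($n{\left(A \right)} = \left(A + A\right) \left(A + \left(-4 + A\right)\right) = 2 A \left(-4 + 2 A\right)$)
$n{\left(k \right)} \left(-457\right) = 4 \cdot 0 \left(-2 + 0\right) \left(-457\right) = 4 \cdot 0 \left(-2\right) \left(-457\right) = 0 \left(-457\right) = 0$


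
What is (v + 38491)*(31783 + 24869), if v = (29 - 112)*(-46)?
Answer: 2396889468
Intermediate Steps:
v = 3818 (v = -83*(-46) = 3818)
(v + 38491)*(31783 + 24869) = (3818 + 38491)*(31783 + 24869) = 42309*56652 = 2396889468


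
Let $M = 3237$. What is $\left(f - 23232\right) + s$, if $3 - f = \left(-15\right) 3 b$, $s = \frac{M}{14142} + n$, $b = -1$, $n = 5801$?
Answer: $- \frac{82366643}{4714} \approx -17473.0$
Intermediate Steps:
$s = \frac{27346993}{4714}$ ($s = \frac{3237}{14142} + 5801 = 3237 \cdot \frac{1}{14142} + 5801 = \frac{1079}{4714} + 5801 = \frac{27346993}{4714} \approx 5801.2$)
$f = -42$ ($f = 3 - \left(-15\right) 3 \left(-1\right) = 3 - \left(-45\right) \left(-1\right) = 3 - 45 = -42$)
$\left(f - 23232\right) + s = \left(-42 - 23232\right) + \frac{27346993}{4714} = -23274 + \frac{27346993}{4714} = - \frac{82366643}{4714}$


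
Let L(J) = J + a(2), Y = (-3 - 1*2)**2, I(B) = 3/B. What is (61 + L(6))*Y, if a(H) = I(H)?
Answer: 3425/2 ≈ 1712.5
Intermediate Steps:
a(H) = 3/H
Y = 25 (Y = (-3 - 2)**2 = (-5)**2 = 25)
L(J) = 3/2 + J (L(J) = J + 3/2 = 3/2 + J)
(61 + L(6))*Y = (61 + (3/2 + 6))*25 = (61 + 15/2)*25 = (137/2)*25 = 3425/2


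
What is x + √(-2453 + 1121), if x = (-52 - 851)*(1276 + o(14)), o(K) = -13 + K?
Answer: -1153131 + 6*I*√37 ≈ -1.1531e+6 + 36.497*I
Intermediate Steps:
x = -1153131 (x = (-52 - 851)*(1276 + (-13 + 14)) = -903*(1276 + 1) = -903*1277 = -1153131)
x + √(-2453 + 1121) = -1153131 + √(-2453 + 1121) = -1153131 + √(-1332) = -1153131 + 6*I*√37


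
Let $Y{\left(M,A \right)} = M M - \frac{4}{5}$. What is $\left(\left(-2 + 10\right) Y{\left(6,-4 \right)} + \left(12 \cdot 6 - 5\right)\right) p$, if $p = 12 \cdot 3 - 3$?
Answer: $\frac{57519}{5} \approx 11504.0$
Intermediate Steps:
$Y{\left(M,A \right)} = - \frac{4}{5} + M^{2}$ ($Y{\left(M,A \right)} = M^{2} - \frac{4}{5} = - \frac{4}{5} + M^{2}$)
$p = 33$ ($p = 36 - 3 = 33$)
$\left(\left(-2 + 10\right) Y{\left(6,-4 \right)} + \left(12 \cdot 6 - 5\right)\right) p = \left(\left(-2 + 10\right) \left(- \frac{4}{5} + 6^{2}\right) + \left(12 \cdot 6 - 5\right)\right) 33 = \left(8 \left(- \frac{4}{5} + 36\right) + \left(72 - 5\right)\right) 33 = \left(8 \cdot \frac{176}{5} + 67\right) 33 = \left(\frac{1408}{5} + 67\right) 33 = \frac{1743}{5} \cdot 33 = \frac{57519}{5}$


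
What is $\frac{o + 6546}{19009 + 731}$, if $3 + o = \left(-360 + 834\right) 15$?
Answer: $\frac{4551}{6580} \approx 0.69164$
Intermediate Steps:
$o = 7107$ ($o = -3 + \left(-360 + 834\right) 15 = -3 + 474 \cdot 15 = -3 + 7110 = 7107$)
$\frac{o + 6546}{19009 + 731} = \frac{7107 + 6546}{19009 + 731} = \frac{13653}{19740} = 13653 \cdot \frac{1}{19740} = \frac{4551}{6580}$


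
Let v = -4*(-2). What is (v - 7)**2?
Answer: 1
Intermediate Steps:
v = 8
(v - 7)**2 = (8 - 7)**2 = 1**2 = 1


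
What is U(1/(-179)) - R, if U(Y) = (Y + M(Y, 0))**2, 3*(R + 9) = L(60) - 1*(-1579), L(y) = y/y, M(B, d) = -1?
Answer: -49662473/96123 ≈ -516.66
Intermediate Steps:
L(y) = 1
R = 1553/3 (R = -9 + (1 - 1*(-1579))/3 = -9 + (1 + 1579)/3 = -9 + (1/3)*1580 = -9 + 1580/3 = 1553/3 ≈ 517.67)
U(Y) = (-1 + Y)**2 (U(Y) = (Y - 1)**2 = (-1 + Y)**2)
U(1/(-179)) - R = (-1 + 1/(-179))**2 - 1*1553/3 = (-1 - 1/179)**2 - 1553/3 = (-180/179)**2 - 1553/3 = 32400/32041 - 1553/3 = -49662473/96123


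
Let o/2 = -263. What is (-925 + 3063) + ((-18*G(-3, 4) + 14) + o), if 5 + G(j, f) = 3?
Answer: 1662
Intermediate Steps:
o = -526 (o = 2*(-263) = -526)
G(j, f) = -2 (G(j, f) = -5 + 3 = -2)
(-925 + 3063) + ((-18*G(-3, 4) + 14) + o) = (-925 + 3063) + ((-18*(-2) + 14) - 526) = 2138 + ((36 + 14) - 526) = 2138 + (50 - 526) = 2138 - 476 = 1662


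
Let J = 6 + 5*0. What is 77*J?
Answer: 462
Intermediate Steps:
J = 6 (J = 6 + 0 = 6)
77*J = 77*6 = 462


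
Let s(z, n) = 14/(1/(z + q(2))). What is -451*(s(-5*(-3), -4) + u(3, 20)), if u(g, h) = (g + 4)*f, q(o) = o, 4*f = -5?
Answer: -413567/4 ≈ -1.0339e+5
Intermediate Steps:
f = -5/4 (f = (¼)*(-5) = -5/4 ≈ -1.2500)
u(g, h) = -5 - 5*g/4 (u(g, h) = (g + 4)*(-5/4) = (4 + g)*(-5/4) = -5 - 5*g/4)
s(z, n) = 28 + 14*z (s(z, n) = 14/(1/(z + 2)) = 14/(1/(2 + z)) = 14*(2 + z) = 28 + 14*z)
-451*(s(-5*(-3), -4) + u(3, 20)) = -451*((28 + 14*(-5*(-3))) + (-5 - 5/4*3)) = -451*((28 + 14*15) + (-5 - 15/4)) = -451*((28 + 210) - 35/4) = -451*(238 - 35/4) = -451*917/4 = -413567/4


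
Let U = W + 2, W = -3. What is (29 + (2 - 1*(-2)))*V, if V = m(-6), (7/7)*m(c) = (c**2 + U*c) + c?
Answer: 1188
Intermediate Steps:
U = -1 (U = -3 + 2 = -1)
m(c) = c**2 (m(c) = (c**2 - c) + c = c**2)
V = 36 (V = (-6)**2 = 36)
(29 + (2 - 1*(-2)))*V = (29 + (2 - 1*(-2)))*36 = (29 + (2 + 2))*36 = (29 + 4)*36 = 33*36 = 1188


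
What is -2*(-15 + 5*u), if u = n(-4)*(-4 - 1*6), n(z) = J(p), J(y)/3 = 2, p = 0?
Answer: 630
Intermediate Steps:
J(y) = 6 (J(y) = 3*2 = 6)
n(z) = 6
u = -60 (u = 6*(-4 - 1*6) = 6*(-4 - 6) = 6*(-10) = -60)
-2*(-15 + 5*u) = -2*(-15 + 5*(-60)) = -2*(-15 - 300) = -2*(-315) = 630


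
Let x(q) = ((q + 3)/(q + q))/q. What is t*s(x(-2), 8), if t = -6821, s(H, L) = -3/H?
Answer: 163704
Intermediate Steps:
x(q) = (3 + q)/(2*q²) (x(q) = ((3 + q)/((2*q)))/q = ((3 + q)*(1/(2*q)))/q = ((3 + q)/(2*q))/q = (3 + q)/(2*q²))
t*s(x(-2), 8) = -(-20463)/((½)*(3 - 2)/(-2)²) = -(-20463)/((½)*(¼)*1) = -(-20463)/⅛ = -(-20463)*8 = -6821*(-24) = 163704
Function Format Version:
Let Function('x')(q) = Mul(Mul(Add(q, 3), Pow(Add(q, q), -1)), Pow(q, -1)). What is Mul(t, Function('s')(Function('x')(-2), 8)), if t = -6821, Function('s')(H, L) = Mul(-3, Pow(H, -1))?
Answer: 163704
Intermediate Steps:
Function('x')(q) = Mul(Rational(1, 2), Pow(q, -2), Add(3, q)) (Function('x')(q) = Mul(Mul(Add(3, q), Pow(Mul(2, q), -1)), Pow(q, -1)) = Mul(Mul(Add(3, q), Mul(Rational(1, 2), Pow(q, -1))), Pow(q, -1)) = Mul(Mul(Rational(1, 2), Pow(q, -1), Add(3, q)), Pow(q, -1)) = Mul(Rational(1, 2), Pow(q, -2), Add(3, q)))
Mul(t, Function('s')(Function('x')(-2), 8)) = Mul(-6821, Mul(-3, Pow(Mul(Rational(1, 2), Pow(-2, -2), Add(3, -2)), -1))) = Mul(-6821, Mul(-3, Pow(Mul(Rational(1, 2), Rational(1, 4), 1), -1))) = Mul(-6821, Mul(-3, Pow(Rational(1, 8), -1))) = Mul(-6821, Mul(-3, 8)) = Mul(-6821, -24) = 163704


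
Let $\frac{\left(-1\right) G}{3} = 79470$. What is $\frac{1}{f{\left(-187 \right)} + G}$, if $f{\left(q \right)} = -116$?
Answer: $- \frac{1}{238526} \approx -4.1924 \cdot 10^{-6}$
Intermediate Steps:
$G = -238410$ ($G = \left(-3\right) 79470 = -238410$)
$\frac{1}{f{\left(-187 \right)} + G} = \frac{1}{-116 - 238410} = \frac{1}{-238526} = - \frac{1}{238526}$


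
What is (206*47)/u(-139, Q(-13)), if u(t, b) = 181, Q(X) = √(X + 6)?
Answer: 9682/181 ≈ 53.492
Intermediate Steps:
Q(X) = √(6 + X)
(206*47)/u(-139, Q(-13)) = (206*47)/181 = 9682*(1/181) = 9682/181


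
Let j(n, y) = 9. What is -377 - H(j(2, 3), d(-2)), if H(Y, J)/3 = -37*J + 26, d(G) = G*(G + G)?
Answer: 433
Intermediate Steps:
d(G) = 2*G² (d(G) = G*(2*G) = 2*G²)
H(Y, J) = 78 - 111*J (H(Y, J) = 3*(-37*J + 26) = 3*(26 - 37*J) = 78 - 111*J)
-377 - H(j(2, 3), d(-2)) = -377 - (78 - 222*(-2)²) = -377 - (78 - 222*4) = -377 - (78 - 111*8) = -377 - (78 - 888) = -377 - 1*(-810) = -377 + 810 = 433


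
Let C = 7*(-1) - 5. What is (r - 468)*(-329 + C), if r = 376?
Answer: 31372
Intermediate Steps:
C = -12 (C = -7 - 5 = -12)
(r - 468)*(-329 + C) = (376 - 468)*(-329 - 12) = -92*(-341) = 31372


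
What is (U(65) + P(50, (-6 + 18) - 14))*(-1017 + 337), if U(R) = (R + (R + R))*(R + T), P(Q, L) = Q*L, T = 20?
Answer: -11203000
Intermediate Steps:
P(Q, L) = L*Q
U(R) = 3*R*(20 + R) (U(R) = (R + (R + R))*(R + 20) = (R + 2*R)*(20 + R) = (3*R)*(20 + R) = 3*R*(20 + R))
(U(65) + P(50, (-6 + 18) - 14))*(-1017 + 337) = (3*65*(20 + 65) + ((-6 + 18) - 14)*50)*(-1017 + 337) = (3*65*85 + (12 - 14)*50)*(-680) = (16575 - 2*50)*(-680) = (16575 - 100)*(-680) = 16475*(-680) = -11203000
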